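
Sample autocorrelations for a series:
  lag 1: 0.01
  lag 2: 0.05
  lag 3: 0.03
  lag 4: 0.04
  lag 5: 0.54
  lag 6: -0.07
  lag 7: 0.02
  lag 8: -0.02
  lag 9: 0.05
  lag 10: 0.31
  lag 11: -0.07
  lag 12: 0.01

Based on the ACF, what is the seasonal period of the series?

5

The largest autocorrelation is r_5 = 0.54, with a weaker echo at lag 10 (0.31); the remaining lags stay at or below 0.05.
The dominant spike at lag 5 indicates a seasonal period of 5.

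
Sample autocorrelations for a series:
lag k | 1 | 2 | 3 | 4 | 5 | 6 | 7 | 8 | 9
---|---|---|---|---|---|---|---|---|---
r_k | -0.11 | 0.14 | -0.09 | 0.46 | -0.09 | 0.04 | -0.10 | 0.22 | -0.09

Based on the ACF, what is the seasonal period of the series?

4

The largest autocorrelation is r_4 = 0.46, with a weaker echo at lag 8 (0.22); the remaining lags stay at or below 0.14.
The dominant spike at lag 4 indicates a seasonal period of 4.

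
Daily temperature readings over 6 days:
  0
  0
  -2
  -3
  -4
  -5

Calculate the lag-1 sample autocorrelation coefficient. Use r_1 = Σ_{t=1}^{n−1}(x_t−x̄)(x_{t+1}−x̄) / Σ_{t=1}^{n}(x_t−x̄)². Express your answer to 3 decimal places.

Mean x̄ = (0 + 0 − 2 − 3 − 4 − 5)/6 = -2.3333
Deviations from mean: 2.3333, 2.3333, 0.3333, -0.6667, -1.6667, -2.6667
Numerator Σ_{t=1}^{5}(x_t−x̄)(x_{t+1}−x̄) = 11.5556
Denominator Σ(x_t−x̄)² = 21.3333
r_1 = 11.5556 / 21.3333 = 0.542

0.542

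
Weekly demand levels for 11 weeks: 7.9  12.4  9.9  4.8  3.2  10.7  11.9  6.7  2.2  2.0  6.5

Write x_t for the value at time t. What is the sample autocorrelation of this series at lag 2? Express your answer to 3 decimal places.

-0.472

Mean x̄ = (7.9 + 12.4 + 9.9 + 4.8 + 3.2 + 10.7 + 11.9 + 6.7 + 2.2 + 2.0 + 6.5)/11 = 7.1091
Numerator Σ_{t=1}^{9}(x_t−x̄)(x_{t+2}−x̄) = -67.8474
Denominator Σ(x_t−x̄)² = 143.6091
r_2 = -67.8474 / 143.6091 = -0.472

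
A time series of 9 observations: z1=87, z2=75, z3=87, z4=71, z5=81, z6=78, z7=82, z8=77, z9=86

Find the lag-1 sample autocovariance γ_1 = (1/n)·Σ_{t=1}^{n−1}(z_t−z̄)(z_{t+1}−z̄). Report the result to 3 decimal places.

Mean z̄ = (87 + 75 + 87 + 71 + 81 + 78 + 82 + 77 + 86)/9 = 80.4444
Σ_{t=1}^{8}(z_t−z̄)(z_{t+1}−z̄) = -168.1975
γ_1 = -168.1975 / 9 = -18.689

-18.689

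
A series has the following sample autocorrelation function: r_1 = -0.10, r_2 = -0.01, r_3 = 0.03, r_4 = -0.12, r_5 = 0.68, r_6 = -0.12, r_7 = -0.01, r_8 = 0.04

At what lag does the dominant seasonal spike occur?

5

The largest autocorrelation is r_5 = 0.68; the remaining lags stay at or below 0.04.
The dominant spike at lag 5 indicates a seasonal period of 5.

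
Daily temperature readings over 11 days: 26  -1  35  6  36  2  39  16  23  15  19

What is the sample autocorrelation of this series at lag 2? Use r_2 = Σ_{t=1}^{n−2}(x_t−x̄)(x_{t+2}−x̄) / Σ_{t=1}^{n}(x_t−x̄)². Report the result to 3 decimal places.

Mean x̄ = (26 − 1 + 35 + 6 + 36 + 2 + 39 + 16 + 23 + 15 + 19)/11 = 19.6364
Numerator Σ_{t=1}^{9}(x_t−x̄)(x_{t+2}−x̄) = 1331.9174
Denominator Σ(x_t−x̄)² = 1888.5455
r_2 = 1331.9174 / 1888.5455 = 0.705

0.705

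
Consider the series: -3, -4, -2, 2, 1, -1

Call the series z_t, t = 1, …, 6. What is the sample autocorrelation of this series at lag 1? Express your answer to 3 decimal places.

0.452

Mean z̄ = (-3 − 4 − 2 + 2 + 1 − 1)/6 = -1.1667
Deviations from mean: -1.8333, -2.8333, -0.8333, 3.1667, 2.1667, 0.1667
Σ(z_t−z̄)(z_{t+1}−z̄) = (5.1944) + (2.3611) + (-2.6389) + (6.8611) + (0.3611) = 12.1389
Denominator Σ(z_t−z̄)² = 26.8333
r_1 = 12.1389 / 26.8333 = 0.452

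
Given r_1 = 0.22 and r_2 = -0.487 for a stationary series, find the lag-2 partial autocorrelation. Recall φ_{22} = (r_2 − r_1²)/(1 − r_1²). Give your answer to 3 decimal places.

φ_{22} = (r_2 − r_1²) / (1 − r_1²)
r_1² = (0.22)² = 0.0484
Numerator = -0.487 − 0.0484 = -0.5354; denominator = 1 − 0.0484 = 0.9516
φ_{22} = -0.5354 / 0.9516 = -0.563

-0.563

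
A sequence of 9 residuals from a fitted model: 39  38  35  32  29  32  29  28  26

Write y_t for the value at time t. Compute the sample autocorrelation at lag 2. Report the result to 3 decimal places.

Mean ȳ = (39 + 38 + 35 + 32 + 29 + 32 + 29 + 28 + 26)/9 = 32.0000
Numerator Σ_{t=1}^{7}(y_t−ȳ)(y_{t+2}−ȳ) = 39.0000
Denominator Σ(y_t−ȳ)² = 164.0000
r_2 = 39.0000 / 164.0000 = 0.238

0.238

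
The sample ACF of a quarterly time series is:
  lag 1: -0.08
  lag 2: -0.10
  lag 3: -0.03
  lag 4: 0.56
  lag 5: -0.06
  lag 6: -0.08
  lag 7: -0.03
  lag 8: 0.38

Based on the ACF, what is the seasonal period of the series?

4

The largest autocorrelation is r_4 = 0.56, with a weaker echo at lag 8 (0.38); the remaining lags stay at or below -0.03.
The dominant spike at lag 4 indicates a seasonal period of 4.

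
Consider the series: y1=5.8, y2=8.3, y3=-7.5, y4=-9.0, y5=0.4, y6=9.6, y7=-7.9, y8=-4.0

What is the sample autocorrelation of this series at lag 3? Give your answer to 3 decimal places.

-0.139

Mean ȳ = (5.8 + 8.3 − 7.5 − 9.0 + 0.4 + 9.6 − 7.9 − 4.0)/8 = -0.5375
Deviations from mean: 6.3375, 8.8375, -6.9625, -8.4625, 0.9375, 10.1375, -7.3625, -3.4625
Σ(y_t−ȳ)(y_{t+3}−ȳ) = (-53.6311) + (8.2852) + (-70.5823) + (62.3052) + (-3.2461) = -56.8692
Denominator Σ(y_t−ȳ)² = 408.1988
r_3 = -56.8692 / 408.1988 = -0.139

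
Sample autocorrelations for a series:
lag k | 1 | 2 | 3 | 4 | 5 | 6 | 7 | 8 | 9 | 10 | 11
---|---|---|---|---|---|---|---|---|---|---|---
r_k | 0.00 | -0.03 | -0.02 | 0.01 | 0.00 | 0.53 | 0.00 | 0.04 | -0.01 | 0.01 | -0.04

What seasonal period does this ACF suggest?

The largest autocorrelation is r_6 = 0.53; the remaining lags stay at or below 0.04.
The dominant spike at lag 6 indicates a seasonal period of 6.

6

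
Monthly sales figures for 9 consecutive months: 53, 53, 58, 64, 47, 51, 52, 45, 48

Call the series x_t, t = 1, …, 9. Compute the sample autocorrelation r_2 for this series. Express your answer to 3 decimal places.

-0.078

Mean x̄ = (53 + 53 + 58 + 64 + 47 + 51 + 52 + 45 + 48)/9 = 52.3333
Σ(x_t−x̄)(x_{t+2}−x̄) = (3.7778) + (7.7778) + (-30.2222) + (-15.5556) + (1.7778) + (9.7778) + (1.4444) = -21.2222
Denominator Σ(x_t−x̄)² = 272.0000
r_2 = -21.2222 / 272.0000 = -0.078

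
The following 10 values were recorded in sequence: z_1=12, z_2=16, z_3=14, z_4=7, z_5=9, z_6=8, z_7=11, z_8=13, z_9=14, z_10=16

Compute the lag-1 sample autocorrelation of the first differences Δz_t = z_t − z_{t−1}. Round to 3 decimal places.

-0.026

First differences Δz: 4, -2, -7, 2, -1, 3, 2, 1, 2
Mean of differences = 0.4444
Numerator Σ(Δz_t−Δz̄)(Δz_{t+1}−Δz̄) = -2.3086
Denominator Σ(Δz_t−Δz̄)² = 90.2222
r_1(Δz) = -2.3086 / 90.2222 = -0.026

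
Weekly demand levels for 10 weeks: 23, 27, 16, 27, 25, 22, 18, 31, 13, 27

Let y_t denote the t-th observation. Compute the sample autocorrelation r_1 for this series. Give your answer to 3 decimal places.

-0.706

Mean ȳ = (23 + 27 + 16 + 27 + 25 + 22 + 18 + 31 + 13 + 27)/10 = 22.9000
Numerator Σ_{t=1}^{9}(y_t−ȳ)(y_{t+1}−ȳ) = -205.5100
Denominator Σ(y_t−ȳ)² = 290.9000
r_1 = -205.5100 / 290.9000 = -0.706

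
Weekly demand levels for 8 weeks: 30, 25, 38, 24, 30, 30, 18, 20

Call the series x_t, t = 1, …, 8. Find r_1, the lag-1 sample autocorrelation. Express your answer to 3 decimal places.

Mean x̄ = (30 + 25 + 38 + 24 + 30 + 30 + 18 + 20)/8 = 26.8750
Σ(x_t−x̄)(x_{t+1}−x̄) = (-5.8594) + (-20.8594) + (-31.9844) + (-8.9844) + (9.7656) + (-27.7344) + (61.0156) = -24.6406
Denominator Σ(x_t−x̄)² = 290.8750
r_1 = -24.6406 / 290.8750 = -0.085

-0.085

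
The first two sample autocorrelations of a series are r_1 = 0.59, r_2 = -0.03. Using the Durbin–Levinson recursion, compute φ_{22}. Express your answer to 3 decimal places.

-0.580

φ_{22} = (r_2 − r_1²) / (1 − r_1²)
r_1² = (0.59)² = 0.3481
Numerator = -0.03 − 0.3481 = -0.3781; denominator = 1 − 0.3481 = 0.6519
φ_{22} = -0.3781 / 0.6519 = -0.580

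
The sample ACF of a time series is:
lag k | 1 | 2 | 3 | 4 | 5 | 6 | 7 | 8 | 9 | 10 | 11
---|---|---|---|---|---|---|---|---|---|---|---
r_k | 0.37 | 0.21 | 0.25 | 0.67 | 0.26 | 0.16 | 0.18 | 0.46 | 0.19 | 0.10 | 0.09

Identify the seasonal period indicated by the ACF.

The largest autocorrelation is r_4 = 0.67, with a weaker echo at lag 8 (0.46); the remaining lags stay at or below 0.37. The elevated value at lag 1 (0.37), dropping to 0.21 at lag 2, reflects decaying short-term dependence rather than seasonality.
The dominant spike at lag 4 indicates a seasonal period of 4.

4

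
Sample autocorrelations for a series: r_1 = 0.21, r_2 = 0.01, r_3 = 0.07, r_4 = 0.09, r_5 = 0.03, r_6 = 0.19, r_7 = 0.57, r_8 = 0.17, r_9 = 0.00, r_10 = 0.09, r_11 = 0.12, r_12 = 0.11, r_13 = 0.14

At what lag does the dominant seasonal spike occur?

7

The largest autocorrelation is r_7 = 0.57; the remaining lags stay at or below 0.21.
The dominant spike at lag 7 indicates a seasonal period of 7.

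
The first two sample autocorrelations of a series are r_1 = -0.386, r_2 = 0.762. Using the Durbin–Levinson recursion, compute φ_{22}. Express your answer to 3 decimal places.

0.720

φ_{22} = (r_2 − r_1²) / (1 − r_1²)
r_1² = (-0.386)² = 0.148996
Numerator = 0.762 − 0.1490 = 0.6130; denominator = 1 − 0.1490 = 0.8510
φ_{22} = 0.6130 / 0.8510 = 0.720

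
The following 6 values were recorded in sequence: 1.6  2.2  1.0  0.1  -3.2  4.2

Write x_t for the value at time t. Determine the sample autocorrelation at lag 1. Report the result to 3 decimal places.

Mean x̄ = (1.6 + 2.2 + 1.0 + 0.1 − 3.2 + 4.2)/6 = 0.9833
Σ(x_t−x̄)(x_{t+1}−x̄) = (0.7503) + (0.0203) + (-0.0147) + (3.6953) + (-13.4564) = -9.0053
Denominator Σ(x_t−x̄)² = 30.4883
r_1 = -9.0053 / 30.4883 = -0.295

-0.295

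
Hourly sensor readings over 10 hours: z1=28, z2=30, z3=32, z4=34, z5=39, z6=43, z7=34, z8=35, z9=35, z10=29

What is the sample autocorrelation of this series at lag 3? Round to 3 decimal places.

-0.120

Mean z̄ = (28 + 30 + 32 + 34 + 39 + 43 + 34 + 35 + 35 + 29)/10 = 33.9000
Σ(z_t−z̄)(z_{t+3}−z̄) = (-0.5900) + (-19.8900) + (-17.2900) + (0.0100) + (5.6100) + (10.0100) + (-0.4900) = -22.6300
Denominator Σ(z_t−z̄)² = 188.9000
r_3 = -22.6300 / 188.9000 = -0.120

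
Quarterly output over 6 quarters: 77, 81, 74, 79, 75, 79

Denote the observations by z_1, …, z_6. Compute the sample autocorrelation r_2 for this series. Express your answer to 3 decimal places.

Mean z̄ = (77 + 81 + 74 + 79 + 75 + 79)/6 = 77.5000
Σ(z_t−z̄)(z_{t+2}−z̄) = (1.7500) + (5.2500) + (8.7500) + (2.2500) = 18.0000
Denominator Σ(z_t−z̄)² = 35.5000
r_2 = 18.0000 / 35.5000 = 0.507

0.507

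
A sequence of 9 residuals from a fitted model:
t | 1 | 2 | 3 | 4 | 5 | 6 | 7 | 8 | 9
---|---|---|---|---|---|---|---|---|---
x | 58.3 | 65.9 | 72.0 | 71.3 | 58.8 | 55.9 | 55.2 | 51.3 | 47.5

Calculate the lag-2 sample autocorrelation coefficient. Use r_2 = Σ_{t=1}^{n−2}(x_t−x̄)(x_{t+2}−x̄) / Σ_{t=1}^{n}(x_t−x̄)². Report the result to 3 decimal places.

0.159

Mean x̄ = (58.3 + 65.9 + 72.0 + 71.3 + 58.8 + 55.9 + 55.2 + 51.3 + 47.5)/9 = 59.5778
Numerator Σ_{t=1}^{7}(x_t−x̄)(x_{t+2}−x̄) = 92.1868
Denominator Σ(x_t−x̄)² = 581.0156
r_2 = 92.1868 / 581.0156 = 0.159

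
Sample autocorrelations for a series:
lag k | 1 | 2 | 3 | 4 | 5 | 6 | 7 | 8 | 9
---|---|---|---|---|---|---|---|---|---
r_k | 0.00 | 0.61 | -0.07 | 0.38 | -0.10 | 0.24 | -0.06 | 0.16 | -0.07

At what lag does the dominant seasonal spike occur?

The largest autocorrelation is r_2 = 0.61, with weaker echoes at lags 4 (0.38), 6 (0.24) and 8 (0.16); the remaining lags stay at or below 0.00.
The dominant spike at lag 2 indicates a seasonal period of 2.

2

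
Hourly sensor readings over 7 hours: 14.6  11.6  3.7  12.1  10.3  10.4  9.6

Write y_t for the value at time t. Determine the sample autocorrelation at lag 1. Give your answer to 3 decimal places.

-0.220

Mean ȳ = (14.6 + 11.6 + 3.7 + 12.1 + 10.3 + 10.4 + 9.6)/7 = 10.3286
Deviations from mean: 4.2714, 1.2714, -6.6286, 1.7714, -0.0286, 0.0714, -0.7286
Numerator Σ_{t=1}^{6}(y_t−ȳ)(y_{t+1}−ȳ) = -14.8437
Denominator Σ(y_t−ȳ)² = 67.4743
r_1 = -14.8437 / 67.4743 = -0.220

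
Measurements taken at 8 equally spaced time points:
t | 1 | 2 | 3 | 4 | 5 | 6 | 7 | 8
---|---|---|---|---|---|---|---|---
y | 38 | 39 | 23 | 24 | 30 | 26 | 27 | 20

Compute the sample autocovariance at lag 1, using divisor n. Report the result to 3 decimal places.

Mean ȳ = (38 + 39 + 23 + 24 + 30 + 26 + 27 + 20)/8 = 28.3750
Σ_{t=1}^{7}(y_t−ȳ)(y_{t+1}−ȳ) = 72.4844
γ_1 = 72.4844 / 8 = 9.061

9.061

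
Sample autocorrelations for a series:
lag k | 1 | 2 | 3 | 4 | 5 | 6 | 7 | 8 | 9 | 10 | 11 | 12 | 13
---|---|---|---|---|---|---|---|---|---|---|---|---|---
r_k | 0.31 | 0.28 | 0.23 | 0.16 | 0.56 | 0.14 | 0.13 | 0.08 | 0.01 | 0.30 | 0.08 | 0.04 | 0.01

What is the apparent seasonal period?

The largest autocorrelation is r_5 = 0.56; the remaining lags stay at or below 0.31. The elevated value at lag 1 (0.31), dropping to 0.28 at lag 2, reflects decaying short-term dependence rather than seasonality.
The dominant spike at lag 5 indicates a seasonal period of 5.

5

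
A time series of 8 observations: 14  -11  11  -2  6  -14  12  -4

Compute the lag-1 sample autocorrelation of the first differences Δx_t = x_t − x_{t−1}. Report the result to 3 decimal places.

-0.755

First differences Δx: -25, 22, -13, 8, -20, 26, -16
Mean of differences = -2.5714
Numerator Σ(Δx_t−Δx̄)(Δx_{t+1}−Δx̄) = -1983.4694
Denominator Σ(Δx_t−Δx̄)² = 2627.7143
r_1(Δx) = -1983.4694 / 2627.7143 = -0.755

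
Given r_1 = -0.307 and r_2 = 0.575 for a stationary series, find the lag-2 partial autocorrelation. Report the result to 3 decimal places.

0.531

φ_{22} = (r_2 − r_1²) / (1 − r_1²)
r_1² = (-0.307)² = 0.094249
Numerator = 0.575 − 0.0942 = 0.4808; denominator = 1 − 0.0942 = 0.9058
φ_{22} = 0.4808 / 0.9058 = 0.531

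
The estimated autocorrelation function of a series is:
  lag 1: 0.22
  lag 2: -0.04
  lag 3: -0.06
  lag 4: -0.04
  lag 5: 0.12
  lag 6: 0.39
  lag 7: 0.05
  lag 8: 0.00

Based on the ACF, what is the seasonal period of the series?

6

The largest autocorrelation is r_6 = 0.39; the remaining lags stay at or below 0.22.
The dominant spike at lag 6 indicates a seasonal period of 6.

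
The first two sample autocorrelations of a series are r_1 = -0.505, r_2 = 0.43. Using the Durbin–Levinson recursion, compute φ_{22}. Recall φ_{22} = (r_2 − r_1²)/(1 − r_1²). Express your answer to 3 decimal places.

φ_{22} = (r_2 − r_1²) / (1 − r_1²)
r_1² = (-0.505)² = 0.255025
Numerator = 0.43 − 0.2550 = 0.1750; denominator = 1 − 0.2550 = 0.7450
φ_{22} = 0.1750 / 0.7450 = 0.235

0.235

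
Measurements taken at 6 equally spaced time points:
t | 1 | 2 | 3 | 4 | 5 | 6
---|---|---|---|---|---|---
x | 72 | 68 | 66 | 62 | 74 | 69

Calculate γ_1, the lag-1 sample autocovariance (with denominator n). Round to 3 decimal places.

Mean x̄ = (72 + 68 + 66 + 62 + 74 + 69)/6 = 68.5000
Deviations: 3.5000, -0.5000, -2.5000, -6.5000, 5.5000, 0.5000
Σ_{t=1}^{5}(x_t−x̄)(x_{t+1}−x̄) = -17.2500
γ_1 = -17.2500 / 6 = -2.875

-2.875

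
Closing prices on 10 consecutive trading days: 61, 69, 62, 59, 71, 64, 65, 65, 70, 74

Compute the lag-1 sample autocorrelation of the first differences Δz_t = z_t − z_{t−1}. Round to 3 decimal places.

-0.430

First differences Δz: 8, -7, -3, 12, -7, 1, 0, 5, 4
Mean of differences = 1.4444
Numerator Σ(Δz_t−Δz̄)(Δz_{t+1}−Δz̄) = -145.5309
Denominator Σ(Δz_t−Δz̄)² = 338.2222
r_1(Δz) = -145.5309 / 338.2222 = -0.430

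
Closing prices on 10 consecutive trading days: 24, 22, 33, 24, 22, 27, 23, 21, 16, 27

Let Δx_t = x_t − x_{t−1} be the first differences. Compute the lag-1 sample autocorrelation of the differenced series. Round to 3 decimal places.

First differences Δx: -2, 11, -9, -2, 5, -4, -2, -5, 11
Mean of differences = 0.3333
Numerator Σ(Δx_t−Δx̄)(Δx_{t+1}−Δx̄) = -168.1111
Denominator Σ(Δx_t−Δx̄)² = 400.0000
r_1(Δx) = -168.1111 / 400.0000 = -0.420

-0.420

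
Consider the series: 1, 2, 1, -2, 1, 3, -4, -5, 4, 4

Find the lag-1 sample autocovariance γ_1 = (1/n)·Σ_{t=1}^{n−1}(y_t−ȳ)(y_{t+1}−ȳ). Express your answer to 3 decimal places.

0.675

Mean ȳ = (1 + 2 + 1 − 2 + 1 + 3 − 4 − 5 + 4 + 4)/10 = 0.5000
Σ_{t=1}^{9}(y_t−ȳ)(y_{t+1}−ȳ) = 6.7500
γ_1 = 6.7500 / 10 = 0.675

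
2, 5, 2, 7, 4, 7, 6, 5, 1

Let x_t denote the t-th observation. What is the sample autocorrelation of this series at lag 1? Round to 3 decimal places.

Mean x̄ = (2 + 5 + 2 + 7 + 4 + 7 + 6 + 5 + 1)/9 = 4.3333
Numerator Σ_{t=1}^{8}(x_t−x̄)(x_{t+1}−x̄) = -7.7778
Denominator Σ(x_t−x̄)² = 40.0000
r_1 = -7.7778 / 40.0000 = -0.194

-0.194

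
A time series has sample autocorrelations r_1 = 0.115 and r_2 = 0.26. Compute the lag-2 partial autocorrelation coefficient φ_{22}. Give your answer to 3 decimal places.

φ_{22} = (r_2 − r_1²) / (1 − r_1²)
r_1² = (0.115)² = 0.013225
Numerator = 0.26 − 0.0132 = 0.2468; denominator = 1 − 0.0132 = 0.9868
φ_{22} = 0.2468 / 0.9868 = 0.250

0.250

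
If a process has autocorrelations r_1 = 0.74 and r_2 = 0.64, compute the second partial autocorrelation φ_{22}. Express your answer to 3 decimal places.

0.204

φ_{22} = (r_2 − r_1²) / (1 − r_1²)
r_1² = (0.74)² = 0.5476
Numerator = 0.64 − 0.5476 = 0.0924; denominator = 1 − 0.5476 = 0.4524
φ_{22} = 0.0924 / 0.4524 = 0.204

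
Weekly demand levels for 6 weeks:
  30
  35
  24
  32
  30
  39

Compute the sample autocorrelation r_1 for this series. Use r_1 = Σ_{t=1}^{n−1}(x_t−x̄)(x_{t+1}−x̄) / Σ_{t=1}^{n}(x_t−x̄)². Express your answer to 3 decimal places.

Mean x̄ = (30 + 35 + 24 + 32 + 30 + 39)/6 = 31.6667
Deviations from mean: -1.6667, 3.3333, -7.6667, 0.3333, -1.6667, 7.3333
Numerator Σ_{t=1}^{5}(x_t−x̄)(x_{t+1}−x̄) = -46.4444
Denominator Σ(x_t−x̄)² = 129.3333
r_1 = -46.4444 / 129.3333 = -0.359

-0.359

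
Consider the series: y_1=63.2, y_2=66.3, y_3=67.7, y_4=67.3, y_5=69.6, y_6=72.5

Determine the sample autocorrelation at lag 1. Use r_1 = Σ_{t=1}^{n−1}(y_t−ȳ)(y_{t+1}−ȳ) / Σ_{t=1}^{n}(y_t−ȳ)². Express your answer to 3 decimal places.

0.299

Mean ȳ = (63.2 + 66.3 + 67.7 + 67.3 + 69.6 + 72.5)/6 = 67.7667
Deviations from mean: -4.5667, -1.4667, -0.0667, -0.4667, 1.8333, 4.7333
Numerator Σ_{t=1}^{5}(y_t−ȳ)(y_{t+1}−ȳ) = 14.6489
Denominator Σ(y_t−ȳ)² = 48.9933
r_1 = 14.6489 / 48.9933 = 0.299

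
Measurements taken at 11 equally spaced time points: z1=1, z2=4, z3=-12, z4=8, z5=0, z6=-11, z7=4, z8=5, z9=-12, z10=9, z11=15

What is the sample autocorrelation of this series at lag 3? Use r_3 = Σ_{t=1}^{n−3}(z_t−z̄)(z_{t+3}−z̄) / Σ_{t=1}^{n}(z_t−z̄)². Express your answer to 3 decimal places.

Mean z̄ = (1 + 4 − 12 + 8 + 0 − 11 + 4 + 5 − 12 + 9 + 15)/11 = 1.0000
Numerator Σ_{t=1}^{8}(z_t−z̄)(z_{t+3}−z̄) = 406.0000
Denominator Σ(z_t−z̄)² = 826.0000
r_3 = 406.0000 / 826.0000 = 0.492

0.492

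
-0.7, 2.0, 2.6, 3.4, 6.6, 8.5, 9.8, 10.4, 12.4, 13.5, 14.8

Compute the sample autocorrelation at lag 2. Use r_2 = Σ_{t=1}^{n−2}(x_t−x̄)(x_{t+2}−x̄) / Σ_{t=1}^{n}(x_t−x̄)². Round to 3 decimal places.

0.480

Mean x̄ = (-0.7 + 2.0 + 2.6 + 3.4 + 6.6 + 8.5 + 9.8 + 10.4 + 12.4 + 13.5 + 14.8)/11 = 7.5727
Numerator Σ_{t=1}^{9}(x_t−x̄)(x_{t+2}−x̄) = 128.2121
Denominator Σ(x_t−x̄)² = 267.0618
r_2 = 128.2121 / 267.0618 = 0.480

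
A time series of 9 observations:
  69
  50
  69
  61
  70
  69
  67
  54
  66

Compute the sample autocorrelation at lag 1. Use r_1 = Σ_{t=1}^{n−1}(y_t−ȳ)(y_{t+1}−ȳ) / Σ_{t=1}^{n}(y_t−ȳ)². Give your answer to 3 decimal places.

-0.417

Mean ȳ = (69 + 50 + 69 + 61 + 70 + 69 + 67 + 54 + 66)/9 = 63.8889
Numerator Σ_{t=1}^{8}(y_t−ȳ)(y_{t+1}−ȳ) = -178.9012
Denominator Σ(y_t−ȳ)² = 428.8889
r_1 = -178.9012 / 428.8889 = -0.417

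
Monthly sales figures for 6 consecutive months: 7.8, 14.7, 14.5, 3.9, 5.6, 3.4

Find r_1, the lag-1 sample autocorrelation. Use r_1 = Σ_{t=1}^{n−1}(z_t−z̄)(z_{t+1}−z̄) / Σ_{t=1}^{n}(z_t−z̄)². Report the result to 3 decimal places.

0.263

Mean z̄ = (7.8 + 14.7 + 14.5 + 3.9 + 5.6 + 3.4)/6 = 8.3167
Deviations from mean: -0.5167, 6.3833, 6.1833, -4.4167, -2.7167, -4.9167
Numerator Σ_{t=1}^{5}(z_t−z̄)(z_{t+1}−z̄) = 34.2181
Denominator Σ(z_t−z̄)² = 130.3083
r_1 = 34.2181 / 130.3083 = 0.263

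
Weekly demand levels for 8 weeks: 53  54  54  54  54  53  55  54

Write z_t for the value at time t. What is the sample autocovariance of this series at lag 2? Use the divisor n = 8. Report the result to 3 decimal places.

-0.020

Mean z̄ = (53 + 54 + 54 + 54 + 54 + 53 + 55 + 54)/8 = 53.8750
Deviations: -0.8750, 0.1250, 0.1250, 0.1250, 0.1250, -0.8750, 1.1250, 0.1250
Σ_{t=1}^{6}(z_t−z̄)(z_{t+2}−z̄) = -0.1563
γ_2 = -0.1563 / 8 = -0.020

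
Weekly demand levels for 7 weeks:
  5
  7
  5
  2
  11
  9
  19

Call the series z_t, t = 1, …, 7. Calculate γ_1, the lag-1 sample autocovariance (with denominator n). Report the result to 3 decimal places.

3.090

Mean z̄ = (5 + 7 + 5 + 2 + 11 + 9 + 19)/7 = 8.2857
Deviations: -3.2857, -1.2857, -3.2857, -6.2857, 2.7143, 0.7143, 10.7143
Σ_{t=1}^{6}(z_t−z̄)(z_{t+1}−z̄) = 21.6327
γ_1 = 21.6327 / 7 = 3.090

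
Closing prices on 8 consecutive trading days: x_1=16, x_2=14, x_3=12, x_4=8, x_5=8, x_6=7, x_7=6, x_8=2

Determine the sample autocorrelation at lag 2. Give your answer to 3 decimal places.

0.219

Mean x̄ = (16 + 14 + 12 + 8 + 8 + 7 + 6 + 2)/8 = 9.1250
Σ(x_t−x̄)(x_{t+2}−x̄) = (19.7656) + (-5.4844) + (-3.2344) + (2.3906) + (3.5156) + (15.1406) = 32.0938
Denominator Σ(x_t−x̄)² = 146.8750
r_2 = 32.0938 / 146.8750 = 0.219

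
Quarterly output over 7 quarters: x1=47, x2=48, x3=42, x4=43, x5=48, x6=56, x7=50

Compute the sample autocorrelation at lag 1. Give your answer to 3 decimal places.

0.348

Mean x̄ = (47 + 48 + 42 + 43 + 48 + 56 + 50)/7 = 47.7143
Deviations from mean: -0.7143, 0.2857, -5.7143, -4.7143, 0.2857, 8.2857, 2.2857
Σ(x_t−x̄)(x_{t+1}−x̄) = (-0.2041) + (-1.6327) + (26.9388) + (-1.3469) + (2.3673) + (18.9388) = 45.0612
Denominator Σ(x_t−x̄)² = 129.4286
r_1 = 45.0612 / 129.4286 = 0.348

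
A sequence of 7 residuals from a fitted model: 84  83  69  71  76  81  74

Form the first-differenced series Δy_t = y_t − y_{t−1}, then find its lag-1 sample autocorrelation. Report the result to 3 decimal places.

-0.071

First differences Δy: -1, -14, 2, 5, 5, -7
Mean of differences = -1.6667
Numerator Σ(Δy_t−Δȳ)(Δy_{t+1}−Δȳ) = -20.1111
Denominator Σ(Δy_t−Δȳ)² = 283.3333
r_1(Δy) = -20.1111 / 283.3333 = -0.071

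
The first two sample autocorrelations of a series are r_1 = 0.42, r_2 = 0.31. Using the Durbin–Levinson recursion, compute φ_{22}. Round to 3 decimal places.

φ_{22} = (r_2 − r_1²) / (1 − r_1²)
r_1² = (0.42)² = 0.1764
Numerator = 0.31 − 0.1764 = 0.1336; denominator = 1 − 0.1764 = 0.8236
φ_{22} = 0.1336 / 0.8236 = 0.162

0.162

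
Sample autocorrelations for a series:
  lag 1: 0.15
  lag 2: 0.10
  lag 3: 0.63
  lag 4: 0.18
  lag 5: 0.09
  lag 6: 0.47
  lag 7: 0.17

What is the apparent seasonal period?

3

The largest autocorrelation is r_3 = 0.63, with a weaker echo at lag 6 (0.47); the remaining lags stay at or below 0.18.
The dominant spike at lag 3 indicates a seasonal period of 3.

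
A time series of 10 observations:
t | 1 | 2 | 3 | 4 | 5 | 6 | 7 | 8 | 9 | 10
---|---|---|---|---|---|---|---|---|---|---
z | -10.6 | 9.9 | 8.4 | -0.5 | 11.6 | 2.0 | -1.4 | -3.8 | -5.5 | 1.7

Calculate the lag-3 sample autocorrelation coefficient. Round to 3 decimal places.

Mean z̄ = (-10.6 + 9.9 + 8.4 − 0.5 + 11.6 + 2.0 − 1.4 − 3.8 − 5.5 + 1.7)/10 = 1.1800
Numerator Σ_{t=1}^{7}(z_t−z̄)(z_{t+3}−z̄) = 62.1968
Denominator Σ(z_t−z̄)² = 455.3560
r_3 = 62.1968 / 455.3560 = 0.137

0.137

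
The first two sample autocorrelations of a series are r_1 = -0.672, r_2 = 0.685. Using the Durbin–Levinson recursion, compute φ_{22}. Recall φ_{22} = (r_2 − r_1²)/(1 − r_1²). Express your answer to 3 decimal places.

0.426

φ_{22} = (r_2 − r_1²) / (1 − r_1²)
r_1² = (-0.672)² = 0.451584
Numerator = 0.685 − 0.4516 = 0.2334; denominator = 1 − 0.4516 = 0.5484
φ_{22} = 0.2334 / 0.5484 = 0.426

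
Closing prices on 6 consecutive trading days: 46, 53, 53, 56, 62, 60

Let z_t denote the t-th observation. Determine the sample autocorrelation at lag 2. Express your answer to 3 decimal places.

Mean z̄ = (46 + 53 + 53 + 56 + 62 + 60)/6 = 55.0000
Numerator Σ_{t=1}^{4}(z_t−z̄)(z_{t+2}−z̄) = 7.0000
Denominator Σ(z_t−z̄)² = 164.0000
r_2 = 7.0000 / 164.0000 = 0.043

0.043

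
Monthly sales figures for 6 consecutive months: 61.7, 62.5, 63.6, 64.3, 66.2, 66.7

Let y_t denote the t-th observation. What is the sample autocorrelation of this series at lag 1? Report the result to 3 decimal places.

0.527

Mean ȳ = (61.7 + 62.5 + 63.6 + 64.3 + 66.2 + 66.7)/6 = 64.1667
Deviations from mean: -2.4667, -1.6667, -0.5667, 0.1333, 2.0333, 2.5333
Numerator Σ_{t=1}^{5}(y_t−ȳ)(y_{t+1}−ȳ) = 10.4022
Denominator Σ(y_t−ȳ)² = 19.7533
r_1 = 10.4022 / 19.7533 = 0.527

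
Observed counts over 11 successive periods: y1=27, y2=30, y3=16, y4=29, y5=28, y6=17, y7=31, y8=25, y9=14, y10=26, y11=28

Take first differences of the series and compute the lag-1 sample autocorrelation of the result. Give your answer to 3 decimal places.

First differences Δy: 3, -14, 13, -1, -11, 14, -6, -11, 12, 2
Mean of differences = 0.1000
Numerator Σ(Δy_t−Δȳ)(Δy_{t+1}−Δȳ) = -505.6100
Denominator Σ(Δy_t−Δȳ)² = 996.9000
r_1(Δy) = -505.6100 / 996.9000 = -0.507

-0.507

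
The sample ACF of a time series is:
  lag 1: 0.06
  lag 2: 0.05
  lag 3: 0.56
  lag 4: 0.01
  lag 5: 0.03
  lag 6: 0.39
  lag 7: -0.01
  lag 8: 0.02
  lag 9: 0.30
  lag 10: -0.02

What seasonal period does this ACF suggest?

The largest autocorrelation is r_3 = 0.56, with weaker echoes at lags 6 (0.39) and 9 (0.30); the remaining lags stay at or below 0.06.
The dominant spike at lag 3 indicates a seasonal period of 3.

3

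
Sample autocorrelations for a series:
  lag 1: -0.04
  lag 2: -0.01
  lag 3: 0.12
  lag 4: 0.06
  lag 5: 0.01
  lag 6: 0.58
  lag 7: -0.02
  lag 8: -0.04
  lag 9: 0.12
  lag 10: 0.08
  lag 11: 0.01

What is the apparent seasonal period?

The largest autocorrelation is r_6 = 0.58; the remaining lags stay at or below 0.12.
The dominant spike at lag 6 indicates a seasonal period of 6.

6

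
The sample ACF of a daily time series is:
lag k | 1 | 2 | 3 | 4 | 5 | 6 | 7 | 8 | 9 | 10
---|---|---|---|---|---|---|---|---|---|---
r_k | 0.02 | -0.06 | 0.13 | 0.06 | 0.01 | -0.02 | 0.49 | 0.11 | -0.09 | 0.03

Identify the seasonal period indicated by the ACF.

The largest autocorrelation is r_7 = 0.49; the remaining lags stay at or below 0.13.
The dominant spike at lag 7 indicates a seasonal period of 7.

7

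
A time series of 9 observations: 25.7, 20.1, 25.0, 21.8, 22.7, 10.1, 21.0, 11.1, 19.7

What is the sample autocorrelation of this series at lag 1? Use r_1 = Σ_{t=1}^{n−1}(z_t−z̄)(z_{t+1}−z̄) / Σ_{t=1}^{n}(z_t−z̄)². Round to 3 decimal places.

-0.125

Mean z̄ = (25.7 + 20.1 + 25.0 + 21.8 + 22.7 + 10.1 + 21.0 + 11.1 + 19.7)/9 = 19.6889
Numerator Σ_{t=1}^{8}(z_t−z̄)(z_{t+1}−z̄) = -30.5779
Denominator Σ(z_t−z̄)² = 245.4689
r_1 = -30.5779 / 245.4689 = -0.125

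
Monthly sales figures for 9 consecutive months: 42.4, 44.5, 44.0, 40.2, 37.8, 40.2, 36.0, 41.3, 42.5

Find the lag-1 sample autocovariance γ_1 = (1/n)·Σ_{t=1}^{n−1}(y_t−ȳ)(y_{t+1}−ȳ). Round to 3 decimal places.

2.337

Mean ȳ = (42.4 + 44.5 + 44.0 + 40.2 + 37.8 + 40.2 + 36.0 + 41.3 + 42.5)/9 = 40.9889
Σ_{t=1}^{8}(y_t−ȳ)(y_{t+1}−ȳ) = 21.0365
γ_1 = 21.0365 / 9 = 2.337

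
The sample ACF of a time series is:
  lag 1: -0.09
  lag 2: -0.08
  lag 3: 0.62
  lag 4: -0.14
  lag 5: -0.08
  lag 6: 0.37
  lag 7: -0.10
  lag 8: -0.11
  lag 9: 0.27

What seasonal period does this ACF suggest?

3

The largest autocorrelation is r_3 = 0.62, with weaker echoes at lags 6 (0.37) and 9 (0.27); the remaining lags stay at or below -0.08.
The dominant spike at lag 3 indicates a seasonal period of 3.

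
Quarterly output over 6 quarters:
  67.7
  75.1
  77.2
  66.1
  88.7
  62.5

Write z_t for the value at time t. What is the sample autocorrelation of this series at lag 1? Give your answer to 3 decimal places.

Mean z̄ = (67.7 + 75.1 + 77.2 + 66.1 + 88.7 + 62.5)/6 = 72.8833
Deviations from mean: -5.1833, 2.2167, 4.3167, -6.7833, 15.8167, -10.3833
Σ(z_t−z̄)(z_{t+1}−z̄) = (-11.4897) + (9.5686) + (-29.2814) + (-107.2897) + (-164.2297) = -302.7219
Denominator Σ(z_t−z̄)² = 454.4083
r_1 = -302.7219 / 454.4083 = -0.666

-0.666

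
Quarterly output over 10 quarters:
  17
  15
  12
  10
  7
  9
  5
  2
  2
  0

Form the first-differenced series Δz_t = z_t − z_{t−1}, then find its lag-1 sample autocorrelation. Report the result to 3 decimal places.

First differences Δz: -2, -3, -2, -3, 2, -4, -3, 0, -2
Mean of differences = -1.8889
Numerator Σ(Δz_t−Δz̄)(Δz_{t+1}−Δz̄) = -12.1235
Denominator Σ(Δz_t−Δz̄)² = 26.8889
r_1(Δz) = -12.1235 / 26.8889 = -0.451

-0.451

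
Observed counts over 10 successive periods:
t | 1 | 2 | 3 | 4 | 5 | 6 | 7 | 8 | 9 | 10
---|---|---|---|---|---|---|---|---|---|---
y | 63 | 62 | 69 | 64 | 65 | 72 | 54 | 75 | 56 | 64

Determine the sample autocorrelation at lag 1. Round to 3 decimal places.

-0.740

Mean ȳ = (63 + 62 + 69 + 64 + 65 + 72 + 54 + 75 + 56 + 64)/10 = 64.4000
Numerator Σ_{t=1}^{9}(y_t−ȳ)(y_{t+1}−ȳ) = -280.1600
Denominator Σ(y_t−ȳ)² = 378.4000
r_1 = -280.1600 / 378.4000 = -0.740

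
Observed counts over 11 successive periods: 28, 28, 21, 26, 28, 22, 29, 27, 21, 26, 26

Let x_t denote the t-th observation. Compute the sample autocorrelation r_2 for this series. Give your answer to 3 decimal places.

-0.418

Mean x̄ = (28 + 28 + 21 + 26 + 28 + 22 + 29 + 27 + 21 + 26 + 26)/11 = 25.6364
Numerator Σ_{t=1}^{9}(x_t−x̄)(x_{t+2}−x̄) = -36.1736
Denominator Σ(x_t−x̄)² = 86.5455
r_2 = -36.1736 / 86.5455 = -0.418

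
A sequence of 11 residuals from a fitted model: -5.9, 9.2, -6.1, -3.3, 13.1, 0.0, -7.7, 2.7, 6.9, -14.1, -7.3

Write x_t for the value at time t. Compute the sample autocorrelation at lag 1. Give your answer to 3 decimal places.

Mean x̄ = (-5.9 + 9.2 − 6.1 − 3.3 + 13.1 + 0.0 − 7.7 + 2.7 + 6.9 − 14.1 − 7.3)/11 = -1.1364
Numerator Σ_{t=1}^{10}(x_t−x̄)(x_{t+1}−x̄) = -130.5159
Denominator Σ(x_t−x̄)² = 691.2455
r_1 = -130.5159 / 691.2455 = -0.189

-0.189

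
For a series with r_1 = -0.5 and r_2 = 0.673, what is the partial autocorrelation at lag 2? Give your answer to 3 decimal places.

0.564

φ_{22} = (r_2 − r_1²) / (1 − r_1²)
r_1² = (-0.5)² = 0.25
Numerator = 0.673 − 0.2500 = 0.4230; denominator = 1 − 0.2500 = 0.7500
φ_{22} = 0.4230 / 0.7500 = 0.564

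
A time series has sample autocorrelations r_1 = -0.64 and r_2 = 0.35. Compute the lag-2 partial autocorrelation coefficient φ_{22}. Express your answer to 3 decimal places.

φ_{22} = (r_2 − r_1²) / (1 − r_1²)
r_1² = (-0.64)² = 0.4096
Numerator = 0.35 − 0.4096 = -0.0596; denominator = 1 − 0.4096 = 0.5904
φ_{22} = -0.0596 / 0.5904 = -0.101

-0.101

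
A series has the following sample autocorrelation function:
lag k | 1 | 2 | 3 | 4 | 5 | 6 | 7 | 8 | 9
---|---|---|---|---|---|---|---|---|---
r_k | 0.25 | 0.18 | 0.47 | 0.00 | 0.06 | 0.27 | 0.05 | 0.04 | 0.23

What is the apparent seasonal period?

3

The largest autocorrelation is r_3 = 0.47, with a weaker echo at lag 6 (0.27); the remaining lags stay at or below 0.25. The elevated value at lag 1 (0.25), dropping to 0.18 at lag 2, reflects decaying short-term dependence rather than seasonality.
The dominant spike at lag 3 indicates a seasonal period of 3.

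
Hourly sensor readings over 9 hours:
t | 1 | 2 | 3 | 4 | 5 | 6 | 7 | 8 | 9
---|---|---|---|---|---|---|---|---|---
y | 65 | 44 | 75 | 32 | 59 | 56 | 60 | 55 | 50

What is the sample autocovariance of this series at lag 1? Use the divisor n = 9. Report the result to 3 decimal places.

-96.952

Mean ȳ = (65 + 44 + 75 + 32 + 59 + 56 + 60 + 55 + 50)/9 = 55.1111
Σ_{t=1}^{8}(y_t−ȳ)(y_{t+1}−ȳ) = -872.5679
γ_1 = -872.5679 / 9 = -96.952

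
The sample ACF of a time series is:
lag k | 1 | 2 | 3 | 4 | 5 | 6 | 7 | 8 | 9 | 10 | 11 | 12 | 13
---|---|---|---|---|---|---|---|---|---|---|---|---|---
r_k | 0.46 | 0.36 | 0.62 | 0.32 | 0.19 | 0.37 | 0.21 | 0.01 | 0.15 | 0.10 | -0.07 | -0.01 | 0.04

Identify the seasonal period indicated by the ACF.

3

The largest autocorrelation is r_3 = 0.62; the remaining lags stay at or below 0.46. The elevated value at lag 1 (0.46), dropping to 0.36 at lag 2, reflects decaying short-term dependence rather than seasonality.
The dominant spike at lag 3 indicates a seasonal period of 3.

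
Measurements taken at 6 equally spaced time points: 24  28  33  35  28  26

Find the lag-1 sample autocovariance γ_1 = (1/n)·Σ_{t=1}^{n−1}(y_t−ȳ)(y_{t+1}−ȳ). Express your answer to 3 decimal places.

3.667

Mean ȳ = (24 + 28 + 33 + 35 + 28 + 26)/6 = 29.0000
Deviations: -5.0000, -1.0000, 4.0000, 6.0000, -1.0000, -3.0000
Σ_{t=1}^{5}(y_t−ȳ)(y_{t+1}−ȳ) = 22.0000
γ_1 = 22.0000 / 6 = 3.667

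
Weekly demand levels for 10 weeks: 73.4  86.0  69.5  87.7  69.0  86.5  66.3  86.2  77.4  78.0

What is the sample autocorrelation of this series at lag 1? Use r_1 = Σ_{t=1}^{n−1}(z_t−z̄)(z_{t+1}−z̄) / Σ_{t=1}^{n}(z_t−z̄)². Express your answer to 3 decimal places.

-0.905

Mean z̄ = (73.4 + 86.0 + 69.5 + 87.7 + 69.0 + 86.5 + 66.3 + 86.2 + 77.4 + 78.0)/10 = 78.0000
Numerator Σ_{t=1}^{9}(z_t−z̄)(z_{t+1}−z̄) = -551.3600
Denominator Σ(z_t−z̄)² = 609.2400
r_1 = -551.3600 / 609.2400 = -0.905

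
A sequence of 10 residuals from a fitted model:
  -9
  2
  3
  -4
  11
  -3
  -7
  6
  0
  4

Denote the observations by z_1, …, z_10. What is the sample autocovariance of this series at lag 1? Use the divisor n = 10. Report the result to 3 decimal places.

Mean z̄ = (-9 + 2 + 3 − 4 + 11 − 3 − 7 + 6 + 0 + 4)/10 = 0.3000
Σ_{t=1}^{9}(z_t−z̄)(z_{t+1}−z̄) = -124.4900
γ_1 = -124.4900 / 10 = -12.449

-12.449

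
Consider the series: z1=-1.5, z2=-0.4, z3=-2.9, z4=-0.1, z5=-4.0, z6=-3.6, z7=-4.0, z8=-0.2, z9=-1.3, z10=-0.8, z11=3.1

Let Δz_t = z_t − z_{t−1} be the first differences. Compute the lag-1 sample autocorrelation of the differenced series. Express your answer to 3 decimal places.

-0.447

First differences Δz: 1.1, -2.5, 2.8, -3.9, 0.4, -0.4, 3.8, -1.1, 0.5, 3.9
Mean of differences = 0.4600
Numerator Σ(Δz_t−Δz̄)(Δz_{t+1}−Δz̄) = -26.7176
Denominator Σ(Δz_t−Δz̄)² = 59.8240
r_1(Δz) = -26.7176 / 59.8240 = -0.447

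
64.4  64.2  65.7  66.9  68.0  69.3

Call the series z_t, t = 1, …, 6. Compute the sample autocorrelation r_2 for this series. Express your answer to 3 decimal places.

0.031

Mean z̄ = (64.4 + 64.2 + 65.7 + 66.9 + 68.0 + 69.3)/6 = 66.4167
Deviations from mean: -2.0167, -2.2167, -0.7167, 0.4833, 1.5833, 2.8833
Numerator Σ_{t=1}^{4}(z_t−z̄)(z_{t+2}−z̄) = 0.6328
Denominator Σ(z_t−z̄)² = 20.5483
r_2 = 0.6328 / 20.5483 = 0.031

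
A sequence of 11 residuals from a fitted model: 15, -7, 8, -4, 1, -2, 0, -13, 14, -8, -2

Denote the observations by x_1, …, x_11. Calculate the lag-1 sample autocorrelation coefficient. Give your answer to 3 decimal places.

Mean x̄ = (15 − 7 + 8 − 4 + 1 − 2 + 0 − 13 + 14 − 8 − 2)/11 = 0.1818
Numerator Σ_{t=1}^{10}(x_t−x̄)(x_{t+1}−x̄) = -475.0331
Denominator Σ(x_t−x̄)² = 791.6364
r_1 = -475.0331 / 791.6364 = -0.600

-0.600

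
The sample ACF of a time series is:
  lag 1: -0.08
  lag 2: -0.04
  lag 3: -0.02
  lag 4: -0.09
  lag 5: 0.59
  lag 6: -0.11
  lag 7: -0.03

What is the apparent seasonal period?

5

The largest autocorrelation is r_5 = 0.59; the remaining lags stay at or below -0.02.
The dominant spike at lag 5 indicates a seasonal period of 5.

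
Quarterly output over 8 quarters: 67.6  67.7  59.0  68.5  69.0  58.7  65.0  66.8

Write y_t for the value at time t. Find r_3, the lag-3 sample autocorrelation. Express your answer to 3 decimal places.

Mean ȳ = (67.6 + 67.7 + 59.0 + 68.5 + 69.0 + 58.7 + 65.0 + 66.8)/8 = 65.2875
Numerator Σ_{t=1}^{5}(y_t−ȳ)(y_{t+3}−ȳ) = 62.4958
Denominator Σ(y_t−ȳ)² = 120.5688
r_3 = 62.4958 / 120.5688 = 0.518

0.518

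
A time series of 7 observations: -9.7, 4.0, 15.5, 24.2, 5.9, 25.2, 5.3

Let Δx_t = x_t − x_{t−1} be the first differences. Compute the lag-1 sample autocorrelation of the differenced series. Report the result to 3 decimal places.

First differences Δx: 13.7, 11.5, 8.7, -18.3, 19.3, -19.9
Mean of differences = 2.5000
Numerator Σ(Δx_t−Δx̄)(Δx_{t+1}−Δx̄) = -698.1200
Denominator Σ(Δx_t−Δx̄)² = 1461.5200
r_1(Δx) = -698.1200 / 1461.5200 = -0.478

-0.478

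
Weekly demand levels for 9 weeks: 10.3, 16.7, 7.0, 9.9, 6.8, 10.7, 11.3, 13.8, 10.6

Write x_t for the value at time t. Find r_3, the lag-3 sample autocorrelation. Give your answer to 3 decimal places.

Mean x̄ = (10.3 + 16.7 + 7.0 + 9.9 + 6.8 + 10.7 + 11.3 + 13.8 + 10.6)/9 = 10.7889
Σ(x_t−x̄)(x_{t+3}−x̄) = (0.4346) + (-23.5788) + (0.3368) + (-0.4543) + (-12.0110) + (0.0168) = -35.2559
Denominator Σ(x_t−x̄)² = 75.6089
r_3 = -35.2559 / 75.6089 = -0.466

-0.466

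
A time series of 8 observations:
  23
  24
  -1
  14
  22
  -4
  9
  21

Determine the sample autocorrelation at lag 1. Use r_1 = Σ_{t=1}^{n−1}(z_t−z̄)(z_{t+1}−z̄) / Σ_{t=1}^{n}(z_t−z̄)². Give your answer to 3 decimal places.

-0.184

Mean z̄ = (23 + 24 − 1 + 14 + 22 − 4 + 9 + 21)/8 = 13.5000
Deviations from mean: 9.5000, 10.5000, -14.5000, 0.5000, 8.5000, -17.5000, -4.5000, 7.5000
Numerator Σ_{t=1}^{7}(z_t−z̄)(z_{t+1}−z̄) = -159.2500
Denominator Σ(z_t−z̄)² = 866.0000
r_1 = -159.2500 / 866.0000 = -0.184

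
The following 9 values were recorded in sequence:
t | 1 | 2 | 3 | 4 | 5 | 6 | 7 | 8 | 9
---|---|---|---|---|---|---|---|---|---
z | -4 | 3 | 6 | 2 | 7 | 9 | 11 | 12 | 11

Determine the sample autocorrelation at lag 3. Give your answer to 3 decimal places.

0.171

Mean z̄ = (-4 + 3 + 6 + 2 + 7 + 9 + 11 + 12 + 11)/9 = 6.3333
Σ(z_t−z̄)(z_{t+3}−z̄) = (44.7778) + (-2.2222) + (-0.8889) + (-20.2222) + (3.7778) + (12.4444) = 37.6667
Denominator Σ(z_t−z̄)² = 220.0000
r_3 = 37.6667 / 220.0000 = 0.171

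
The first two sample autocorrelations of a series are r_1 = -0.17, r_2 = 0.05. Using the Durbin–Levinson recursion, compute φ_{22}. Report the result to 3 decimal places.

φ_{22} = (r_2 − r_1²) / (1 − r_1²)
r_1² = (-0.17)² = 0.0289
Numerator = 0.05 − 0.0289 = 0.0211; denominator = 1 − 0.0289 = 0.9711
φ_{22} = 0.0211 / 0.9711 = 0.022

0.022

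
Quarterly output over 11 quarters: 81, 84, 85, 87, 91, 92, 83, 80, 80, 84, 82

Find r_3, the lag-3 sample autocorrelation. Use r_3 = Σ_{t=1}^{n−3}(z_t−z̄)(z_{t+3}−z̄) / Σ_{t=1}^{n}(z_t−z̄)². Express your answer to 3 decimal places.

-0.375

Mean z̄ = (81 + 84 + 85 + 87 + 91 + 92 + 83 + 80 + 80 + 84 + 82)/11 = 84.4545
Numerator Σ_{t=1}^{8}(z_t−z̄)(z_{t+3}−z̄) = -62.5289
Denominator Σ(z_t−z̄)² = 166.7273
r_3 = -62.5289 / 166.7273 = -0.375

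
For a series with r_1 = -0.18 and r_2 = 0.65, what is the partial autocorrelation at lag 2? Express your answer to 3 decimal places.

0.638

φ_{22} = (r_2 − r_1²) / (1 − r_1²)
r_1² = (-0.18)² = 0.0324
Numerator = 0.65 − 0.0324 = 0.6176; denominator = 1 − 0.0324 = 0.9676
φ_{22} = 0.6176 / 0.9676 = 0.638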